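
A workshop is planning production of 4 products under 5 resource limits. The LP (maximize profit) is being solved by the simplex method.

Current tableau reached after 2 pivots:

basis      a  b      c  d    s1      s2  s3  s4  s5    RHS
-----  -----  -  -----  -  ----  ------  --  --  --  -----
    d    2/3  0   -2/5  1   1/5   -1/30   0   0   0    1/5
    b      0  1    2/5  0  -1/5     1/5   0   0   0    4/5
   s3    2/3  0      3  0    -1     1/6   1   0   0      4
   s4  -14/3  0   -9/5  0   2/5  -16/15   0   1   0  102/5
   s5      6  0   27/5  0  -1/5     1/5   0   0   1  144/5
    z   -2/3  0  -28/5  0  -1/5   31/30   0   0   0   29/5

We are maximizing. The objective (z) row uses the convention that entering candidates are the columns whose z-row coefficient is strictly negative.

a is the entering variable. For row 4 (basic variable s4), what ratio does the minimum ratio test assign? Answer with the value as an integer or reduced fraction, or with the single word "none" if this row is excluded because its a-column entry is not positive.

none

The a entry in row 4 is -14/3 ≤ 0, so this row gives no ratio.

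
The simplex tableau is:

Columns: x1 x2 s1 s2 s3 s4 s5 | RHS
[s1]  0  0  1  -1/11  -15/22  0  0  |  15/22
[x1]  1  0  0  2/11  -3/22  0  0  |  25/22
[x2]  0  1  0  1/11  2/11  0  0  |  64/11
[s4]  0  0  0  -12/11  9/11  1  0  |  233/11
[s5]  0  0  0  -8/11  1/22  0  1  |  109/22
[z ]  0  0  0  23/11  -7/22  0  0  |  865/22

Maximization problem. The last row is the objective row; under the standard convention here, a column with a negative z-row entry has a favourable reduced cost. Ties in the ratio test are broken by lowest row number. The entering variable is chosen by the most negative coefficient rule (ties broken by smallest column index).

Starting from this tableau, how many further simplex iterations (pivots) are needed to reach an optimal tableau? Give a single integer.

1

pivot: s3 in, s4 out → z = 428/9
No improving column remains; optimal.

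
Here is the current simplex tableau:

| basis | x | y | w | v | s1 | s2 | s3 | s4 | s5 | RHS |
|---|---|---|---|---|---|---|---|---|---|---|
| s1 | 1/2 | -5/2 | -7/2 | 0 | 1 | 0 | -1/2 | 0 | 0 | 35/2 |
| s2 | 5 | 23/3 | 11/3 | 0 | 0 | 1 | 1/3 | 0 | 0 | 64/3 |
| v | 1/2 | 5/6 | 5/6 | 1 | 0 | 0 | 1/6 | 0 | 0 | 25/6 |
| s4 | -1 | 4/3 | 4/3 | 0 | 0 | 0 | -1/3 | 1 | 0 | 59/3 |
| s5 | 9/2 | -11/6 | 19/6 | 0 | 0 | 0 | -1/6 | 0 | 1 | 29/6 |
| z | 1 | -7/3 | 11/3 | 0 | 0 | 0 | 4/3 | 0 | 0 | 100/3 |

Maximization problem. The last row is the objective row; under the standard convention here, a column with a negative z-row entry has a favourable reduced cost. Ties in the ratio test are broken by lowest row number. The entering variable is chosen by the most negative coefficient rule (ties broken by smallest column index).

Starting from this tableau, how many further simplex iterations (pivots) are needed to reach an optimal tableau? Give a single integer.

pivot: y in, s2 out → z = 916/23
No improving column remains; optimal.

1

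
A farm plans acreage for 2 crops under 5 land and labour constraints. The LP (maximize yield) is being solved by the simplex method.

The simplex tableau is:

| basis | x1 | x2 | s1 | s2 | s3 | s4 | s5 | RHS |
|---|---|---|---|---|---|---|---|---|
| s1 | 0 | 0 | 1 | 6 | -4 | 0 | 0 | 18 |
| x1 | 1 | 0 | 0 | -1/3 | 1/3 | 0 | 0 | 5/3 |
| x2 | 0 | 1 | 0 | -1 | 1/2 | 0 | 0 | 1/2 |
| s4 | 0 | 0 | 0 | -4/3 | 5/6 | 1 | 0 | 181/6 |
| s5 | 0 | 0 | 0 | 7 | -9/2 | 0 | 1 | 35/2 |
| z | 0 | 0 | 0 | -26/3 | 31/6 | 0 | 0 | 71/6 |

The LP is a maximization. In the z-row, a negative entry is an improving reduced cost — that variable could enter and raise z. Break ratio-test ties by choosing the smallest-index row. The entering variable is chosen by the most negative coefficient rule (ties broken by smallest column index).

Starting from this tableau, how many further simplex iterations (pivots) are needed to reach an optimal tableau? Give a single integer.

2

pivot: s2 in, s5 out → z = 67/2
pivot: s3 in, x1 out → z = 42
No improving column remains; optimal.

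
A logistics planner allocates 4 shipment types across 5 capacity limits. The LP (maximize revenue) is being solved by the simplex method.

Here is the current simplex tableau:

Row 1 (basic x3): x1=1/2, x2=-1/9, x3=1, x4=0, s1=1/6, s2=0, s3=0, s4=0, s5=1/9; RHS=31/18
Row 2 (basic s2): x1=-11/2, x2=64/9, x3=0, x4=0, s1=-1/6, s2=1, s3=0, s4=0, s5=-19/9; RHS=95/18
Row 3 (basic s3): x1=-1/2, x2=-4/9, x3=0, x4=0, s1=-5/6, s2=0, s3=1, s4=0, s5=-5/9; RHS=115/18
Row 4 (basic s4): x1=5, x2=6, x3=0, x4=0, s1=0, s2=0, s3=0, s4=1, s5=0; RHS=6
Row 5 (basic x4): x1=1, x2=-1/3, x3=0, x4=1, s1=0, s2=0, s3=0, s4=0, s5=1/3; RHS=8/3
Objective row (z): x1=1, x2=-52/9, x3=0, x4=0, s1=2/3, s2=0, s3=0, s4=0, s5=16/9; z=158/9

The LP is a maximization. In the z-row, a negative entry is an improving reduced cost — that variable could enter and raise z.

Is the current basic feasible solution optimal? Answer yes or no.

Column x2 has objective-row coefficient -52/9, which is negative; an improving pivot exists, so not yet optimal.

no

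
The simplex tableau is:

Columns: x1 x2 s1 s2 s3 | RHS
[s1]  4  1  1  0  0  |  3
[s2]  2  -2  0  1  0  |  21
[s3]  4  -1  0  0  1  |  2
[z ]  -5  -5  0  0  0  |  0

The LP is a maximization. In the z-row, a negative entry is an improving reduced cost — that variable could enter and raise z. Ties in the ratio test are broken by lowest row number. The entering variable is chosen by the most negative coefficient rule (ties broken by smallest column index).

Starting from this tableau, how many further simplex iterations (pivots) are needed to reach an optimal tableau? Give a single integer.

pivot: x1 in, s3 out → z = 5/2
pivot: x2 in, s1 out → z = 45/8
pivot: s3 in, x1 out → z = 15
No improving column remains; optimal.

3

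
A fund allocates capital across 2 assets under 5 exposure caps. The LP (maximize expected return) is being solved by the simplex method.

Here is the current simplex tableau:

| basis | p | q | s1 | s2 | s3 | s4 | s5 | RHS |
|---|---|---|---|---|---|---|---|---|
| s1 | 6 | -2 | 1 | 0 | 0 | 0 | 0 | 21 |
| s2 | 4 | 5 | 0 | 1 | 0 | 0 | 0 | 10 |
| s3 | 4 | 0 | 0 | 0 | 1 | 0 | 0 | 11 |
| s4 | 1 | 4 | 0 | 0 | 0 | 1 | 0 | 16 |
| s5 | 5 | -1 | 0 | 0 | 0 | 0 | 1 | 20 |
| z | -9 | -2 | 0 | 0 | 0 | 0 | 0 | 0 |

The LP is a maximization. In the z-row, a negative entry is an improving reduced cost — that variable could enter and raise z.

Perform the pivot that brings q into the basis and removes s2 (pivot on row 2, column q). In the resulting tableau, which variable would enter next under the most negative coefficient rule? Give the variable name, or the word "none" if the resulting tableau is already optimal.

p

Pivot element 5. New z-row = old z-row − (-2)·(row 2/5).
Updated z-row coefficients: p: -37/5, q: 0, s1: 0, s2: 2/5, s3: 0, s4: 0, s5: 0.
The most negative is -37/5 in column p, so p would enter next.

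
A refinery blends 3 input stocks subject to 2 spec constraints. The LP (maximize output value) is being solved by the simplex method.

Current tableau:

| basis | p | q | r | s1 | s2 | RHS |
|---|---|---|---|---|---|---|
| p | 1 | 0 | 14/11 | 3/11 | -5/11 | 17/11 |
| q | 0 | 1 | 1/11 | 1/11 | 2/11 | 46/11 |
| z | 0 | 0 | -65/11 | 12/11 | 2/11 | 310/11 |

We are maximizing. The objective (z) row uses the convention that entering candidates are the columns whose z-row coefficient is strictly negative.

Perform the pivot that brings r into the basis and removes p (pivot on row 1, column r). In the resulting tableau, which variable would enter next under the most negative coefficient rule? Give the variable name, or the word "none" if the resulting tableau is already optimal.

s2

Pivot element 14/11. New z-row = old z-row − (-65/11)·(row 1/(14/11)).
Updated z-row coefficients: p: 65/14, q: 0, r: 0, s1: 33/14, s2: -27/14.
The most negative is -27/14 in column s2, so s2 would enter next.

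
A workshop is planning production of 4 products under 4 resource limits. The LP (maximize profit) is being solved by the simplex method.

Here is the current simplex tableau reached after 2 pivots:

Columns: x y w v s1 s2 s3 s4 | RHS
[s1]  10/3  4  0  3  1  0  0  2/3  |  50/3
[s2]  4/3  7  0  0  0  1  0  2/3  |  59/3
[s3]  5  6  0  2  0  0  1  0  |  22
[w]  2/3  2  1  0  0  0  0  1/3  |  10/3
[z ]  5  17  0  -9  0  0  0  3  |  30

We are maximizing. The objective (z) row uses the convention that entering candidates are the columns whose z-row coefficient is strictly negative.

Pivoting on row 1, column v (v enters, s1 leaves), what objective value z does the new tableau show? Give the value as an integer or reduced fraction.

Minimum ratio for v: (50/3)/3 = 50/9.
z changes by −(z-row coeff of v)·ratio = −(-9)·(50/9) = 50.
New z = 30 + 50 = 80.

80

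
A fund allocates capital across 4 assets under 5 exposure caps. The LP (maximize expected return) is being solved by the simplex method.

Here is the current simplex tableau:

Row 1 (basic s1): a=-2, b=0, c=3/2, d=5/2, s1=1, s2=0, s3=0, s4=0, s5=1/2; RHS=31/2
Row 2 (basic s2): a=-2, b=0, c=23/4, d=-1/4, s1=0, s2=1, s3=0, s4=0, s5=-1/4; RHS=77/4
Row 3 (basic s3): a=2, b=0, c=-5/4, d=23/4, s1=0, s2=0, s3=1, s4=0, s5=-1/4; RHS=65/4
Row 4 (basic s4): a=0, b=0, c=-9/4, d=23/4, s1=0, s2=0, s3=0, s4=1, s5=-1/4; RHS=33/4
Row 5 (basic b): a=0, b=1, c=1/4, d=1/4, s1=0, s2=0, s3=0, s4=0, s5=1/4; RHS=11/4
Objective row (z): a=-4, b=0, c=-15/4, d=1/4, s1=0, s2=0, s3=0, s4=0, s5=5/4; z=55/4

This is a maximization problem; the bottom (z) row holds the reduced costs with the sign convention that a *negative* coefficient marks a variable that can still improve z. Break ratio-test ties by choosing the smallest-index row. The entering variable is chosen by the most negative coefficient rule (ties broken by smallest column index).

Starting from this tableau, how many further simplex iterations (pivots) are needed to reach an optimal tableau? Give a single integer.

pivot: a in, s3 out → z = 185/4
pivot: c in, s2 out → z = 860/9
No improving column remains; optimal.

2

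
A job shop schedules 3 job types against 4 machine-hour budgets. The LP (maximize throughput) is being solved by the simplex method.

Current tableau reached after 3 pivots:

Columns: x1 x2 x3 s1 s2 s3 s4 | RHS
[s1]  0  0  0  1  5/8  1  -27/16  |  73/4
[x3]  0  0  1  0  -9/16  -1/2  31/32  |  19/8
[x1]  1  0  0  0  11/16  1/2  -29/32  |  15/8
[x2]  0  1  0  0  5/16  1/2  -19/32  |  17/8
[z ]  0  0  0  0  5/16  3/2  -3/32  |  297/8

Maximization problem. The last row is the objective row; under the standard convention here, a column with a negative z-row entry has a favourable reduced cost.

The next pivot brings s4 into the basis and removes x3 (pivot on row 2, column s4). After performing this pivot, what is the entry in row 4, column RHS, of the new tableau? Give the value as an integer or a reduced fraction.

111/31

Pivot element is row 2, column s4: 31/32.
Normalize row 2: new (row 2, RHS) = (19/8)/(31/32) = 76/31.
row 4 ← row 4 − (-19/32)·(new row 2): 17/8 − (-19/32)·(76/31) = 111/31.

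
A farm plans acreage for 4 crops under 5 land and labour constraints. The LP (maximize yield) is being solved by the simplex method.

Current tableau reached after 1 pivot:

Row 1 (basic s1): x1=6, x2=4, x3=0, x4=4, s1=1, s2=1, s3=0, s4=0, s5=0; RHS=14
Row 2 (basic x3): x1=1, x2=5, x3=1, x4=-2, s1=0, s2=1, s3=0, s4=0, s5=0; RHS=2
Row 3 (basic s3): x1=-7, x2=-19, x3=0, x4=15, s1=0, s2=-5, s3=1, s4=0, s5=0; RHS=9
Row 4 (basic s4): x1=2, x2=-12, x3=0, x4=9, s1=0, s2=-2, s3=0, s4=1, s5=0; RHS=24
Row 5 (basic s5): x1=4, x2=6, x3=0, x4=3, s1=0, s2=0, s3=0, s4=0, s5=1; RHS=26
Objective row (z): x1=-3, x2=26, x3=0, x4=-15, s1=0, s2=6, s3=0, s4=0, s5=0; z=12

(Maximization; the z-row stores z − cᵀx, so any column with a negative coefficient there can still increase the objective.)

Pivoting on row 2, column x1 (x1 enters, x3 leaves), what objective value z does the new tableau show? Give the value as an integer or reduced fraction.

18

Minimum ratio for x1: 2/1 = 2.
z changes by −(z-row coeff of x1)·ratio = −(-3)·2 = 6.
New z = 12 + 6 = 18.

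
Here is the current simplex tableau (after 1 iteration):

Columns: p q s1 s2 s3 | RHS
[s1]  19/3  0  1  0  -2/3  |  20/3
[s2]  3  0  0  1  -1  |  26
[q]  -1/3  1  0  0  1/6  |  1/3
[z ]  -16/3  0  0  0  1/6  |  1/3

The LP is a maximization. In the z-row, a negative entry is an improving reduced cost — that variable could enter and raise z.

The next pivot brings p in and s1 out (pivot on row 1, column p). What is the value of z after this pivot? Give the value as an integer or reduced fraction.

113/19

Minimum ratio for p: (20/3)/(19/3) = 20/19.
z changes by −(z-row coeff of p)·ratio = −(-16/3)·(20/19) = 320/57.
New z = 1/3 + (320/57) = 113/19.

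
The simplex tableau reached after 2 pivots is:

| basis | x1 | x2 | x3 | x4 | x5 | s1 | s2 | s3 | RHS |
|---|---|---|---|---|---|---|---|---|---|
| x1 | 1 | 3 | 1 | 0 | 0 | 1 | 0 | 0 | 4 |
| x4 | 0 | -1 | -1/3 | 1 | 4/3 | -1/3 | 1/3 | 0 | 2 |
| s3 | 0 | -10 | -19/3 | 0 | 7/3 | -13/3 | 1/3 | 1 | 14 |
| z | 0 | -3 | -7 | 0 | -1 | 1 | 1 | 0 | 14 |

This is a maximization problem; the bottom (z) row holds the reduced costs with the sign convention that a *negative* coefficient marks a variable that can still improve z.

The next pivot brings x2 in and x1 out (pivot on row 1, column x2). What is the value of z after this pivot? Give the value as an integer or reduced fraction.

18

Minimum ratio for x2: 4/3 = 4/3.
z changes by −(z-row coeff of x2)·ratio = −(-3)·(4/3) = 4.
New z = 14 + 4 = 18.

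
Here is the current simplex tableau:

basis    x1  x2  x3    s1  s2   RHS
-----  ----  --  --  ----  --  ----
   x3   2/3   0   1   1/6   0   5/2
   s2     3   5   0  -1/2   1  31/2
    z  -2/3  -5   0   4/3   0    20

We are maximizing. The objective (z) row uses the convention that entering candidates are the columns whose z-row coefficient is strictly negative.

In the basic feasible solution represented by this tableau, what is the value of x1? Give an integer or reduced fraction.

x1 is nonbasic (not in the basis column), so its value in the current BFS is 0.

0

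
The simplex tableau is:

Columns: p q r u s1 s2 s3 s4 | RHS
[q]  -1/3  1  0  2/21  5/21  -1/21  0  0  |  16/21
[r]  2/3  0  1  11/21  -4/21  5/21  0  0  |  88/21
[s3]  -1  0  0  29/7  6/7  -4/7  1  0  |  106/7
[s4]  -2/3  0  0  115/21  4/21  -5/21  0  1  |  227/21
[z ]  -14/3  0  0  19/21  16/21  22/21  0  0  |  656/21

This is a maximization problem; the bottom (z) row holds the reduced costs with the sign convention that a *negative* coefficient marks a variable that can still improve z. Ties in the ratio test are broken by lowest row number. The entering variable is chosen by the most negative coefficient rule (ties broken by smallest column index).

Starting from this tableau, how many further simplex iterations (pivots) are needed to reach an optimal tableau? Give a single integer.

2

pivot: p in, r out → z = 424/7
pivot: s1 in, q out → z = 72
No improving column remains; optimal.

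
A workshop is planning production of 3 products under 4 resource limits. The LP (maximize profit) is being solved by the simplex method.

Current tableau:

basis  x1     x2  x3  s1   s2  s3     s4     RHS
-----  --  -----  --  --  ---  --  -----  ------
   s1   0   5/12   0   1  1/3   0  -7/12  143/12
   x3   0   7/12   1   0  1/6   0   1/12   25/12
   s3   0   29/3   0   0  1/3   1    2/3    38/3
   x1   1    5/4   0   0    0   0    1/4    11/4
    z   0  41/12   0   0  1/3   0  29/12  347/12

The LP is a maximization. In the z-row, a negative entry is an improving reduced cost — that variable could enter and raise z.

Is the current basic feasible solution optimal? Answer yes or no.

yes

No objective-row coefficient is strictly negative, so no entering variable exists; the tableau is optimal.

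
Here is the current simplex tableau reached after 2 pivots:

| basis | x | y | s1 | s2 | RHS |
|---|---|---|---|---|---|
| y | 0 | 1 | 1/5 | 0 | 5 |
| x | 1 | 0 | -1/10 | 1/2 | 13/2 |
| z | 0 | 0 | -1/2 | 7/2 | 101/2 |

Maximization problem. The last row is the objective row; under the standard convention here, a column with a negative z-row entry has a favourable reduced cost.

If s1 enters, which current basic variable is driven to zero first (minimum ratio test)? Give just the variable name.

Ratios: row 1 (y): 5/(1/5) = 25; row 2 (x): entry -1/10 ≤ 0, skip.
Minimum ratio 25 is in the y row, so y leaves.

y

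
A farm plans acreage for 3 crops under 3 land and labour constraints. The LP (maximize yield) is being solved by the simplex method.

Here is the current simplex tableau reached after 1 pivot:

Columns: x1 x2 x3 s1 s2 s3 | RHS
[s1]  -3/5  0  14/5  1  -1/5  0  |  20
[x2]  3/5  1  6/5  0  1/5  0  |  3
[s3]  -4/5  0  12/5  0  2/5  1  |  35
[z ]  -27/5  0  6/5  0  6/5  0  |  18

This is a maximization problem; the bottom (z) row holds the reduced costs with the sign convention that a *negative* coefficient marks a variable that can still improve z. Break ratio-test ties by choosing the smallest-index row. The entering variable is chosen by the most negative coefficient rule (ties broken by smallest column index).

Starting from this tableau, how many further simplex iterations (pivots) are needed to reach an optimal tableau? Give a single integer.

pivot: x1 in, x2 out → z = 45
No improving column remains; optimal.

1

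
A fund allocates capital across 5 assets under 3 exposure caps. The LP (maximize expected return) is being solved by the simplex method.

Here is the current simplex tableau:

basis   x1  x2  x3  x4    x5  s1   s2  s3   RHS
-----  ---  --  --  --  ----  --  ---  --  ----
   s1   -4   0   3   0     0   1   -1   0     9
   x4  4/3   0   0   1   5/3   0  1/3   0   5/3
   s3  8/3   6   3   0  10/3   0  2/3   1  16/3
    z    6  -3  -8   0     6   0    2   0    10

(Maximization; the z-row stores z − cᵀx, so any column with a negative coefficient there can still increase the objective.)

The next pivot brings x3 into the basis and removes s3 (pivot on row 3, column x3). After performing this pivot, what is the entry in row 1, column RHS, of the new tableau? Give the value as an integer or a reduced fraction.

11/3

Pivot element is row 3, column x3: 3.
Normalize row 3: new (row 3, RHS) = (16/3)/3 = 16/9.
row 1 ← row 1 − 3·(new row 3): 9 − 3·(16/9) = 11/3.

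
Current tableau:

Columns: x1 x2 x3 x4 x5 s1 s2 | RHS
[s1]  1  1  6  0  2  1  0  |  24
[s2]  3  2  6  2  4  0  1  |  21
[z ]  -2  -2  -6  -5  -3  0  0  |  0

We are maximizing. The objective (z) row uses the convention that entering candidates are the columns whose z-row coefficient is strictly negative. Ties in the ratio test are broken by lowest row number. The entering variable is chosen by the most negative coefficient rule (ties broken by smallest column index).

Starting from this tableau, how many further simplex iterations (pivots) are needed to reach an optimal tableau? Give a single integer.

2

pivot: x3 in, s2 out → z = 21
pivot: x4 in, x3 out → z = 105/2
No improving column remains; optimal.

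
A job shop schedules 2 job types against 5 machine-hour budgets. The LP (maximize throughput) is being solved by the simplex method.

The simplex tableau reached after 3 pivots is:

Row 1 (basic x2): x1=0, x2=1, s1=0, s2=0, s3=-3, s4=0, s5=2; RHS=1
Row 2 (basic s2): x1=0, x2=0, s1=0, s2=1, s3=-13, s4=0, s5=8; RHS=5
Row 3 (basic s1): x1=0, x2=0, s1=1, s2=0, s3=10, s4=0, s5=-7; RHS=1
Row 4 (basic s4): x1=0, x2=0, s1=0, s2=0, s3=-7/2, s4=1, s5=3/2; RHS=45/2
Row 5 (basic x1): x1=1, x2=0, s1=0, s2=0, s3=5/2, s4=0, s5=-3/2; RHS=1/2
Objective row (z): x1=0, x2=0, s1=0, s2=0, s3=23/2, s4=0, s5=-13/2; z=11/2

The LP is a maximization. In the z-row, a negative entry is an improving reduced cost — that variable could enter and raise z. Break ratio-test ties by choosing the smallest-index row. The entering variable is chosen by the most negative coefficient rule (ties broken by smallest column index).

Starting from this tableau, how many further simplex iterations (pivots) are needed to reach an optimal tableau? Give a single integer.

1

pivot: s5 in, x2 out → z = 35/4
No improving column remains; optimal.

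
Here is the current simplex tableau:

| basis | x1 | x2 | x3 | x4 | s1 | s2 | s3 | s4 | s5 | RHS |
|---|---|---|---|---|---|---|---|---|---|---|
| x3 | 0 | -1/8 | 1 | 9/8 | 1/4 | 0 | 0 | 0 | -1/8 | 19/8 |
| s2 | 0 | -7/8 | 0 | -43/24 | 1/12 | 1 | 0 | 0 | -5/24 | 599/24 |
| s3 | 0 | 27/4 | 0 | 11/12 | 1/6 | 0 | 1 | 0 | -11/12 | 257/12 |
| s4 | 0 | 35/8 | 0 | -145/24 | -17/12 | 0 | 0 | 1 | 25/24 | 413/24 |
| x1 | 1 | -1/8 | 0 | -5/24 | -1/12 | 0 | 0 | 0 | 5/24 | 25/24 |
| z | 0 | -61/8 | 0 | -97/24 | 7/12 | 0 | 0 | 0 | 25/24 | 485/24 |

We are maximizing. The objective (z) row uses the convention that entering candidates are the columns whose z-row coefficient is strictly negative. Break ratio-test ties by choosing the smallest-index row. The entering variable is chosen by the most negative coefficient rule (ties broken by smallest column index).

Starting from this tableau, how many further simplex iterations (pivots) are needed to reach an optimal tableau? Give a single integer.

pivot: x2 in, s3 out → z = 7193/162
pivot: x4 in, x3 out → z = 9564/185
pivot: s5 in, x1 out → z = 1732/31
No improving column remains; optimal.

3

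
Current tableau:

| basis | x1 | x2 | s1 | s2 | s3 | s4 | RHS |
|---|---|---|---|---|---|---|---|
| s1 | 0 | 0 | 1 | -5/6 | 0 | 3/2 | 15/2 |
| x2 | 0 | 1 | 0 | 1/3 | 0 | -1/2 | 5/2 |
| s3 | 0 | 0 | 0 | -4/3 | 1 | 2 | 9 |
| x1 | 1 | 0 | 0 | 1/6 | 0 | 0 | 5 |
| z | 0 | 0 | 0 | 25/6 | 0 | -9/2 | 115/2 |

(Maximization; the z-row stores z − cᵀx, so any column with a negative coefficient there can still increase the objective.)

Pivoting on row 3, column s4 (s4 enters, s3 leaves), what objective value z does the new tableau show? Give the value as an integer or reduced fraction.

311/4

Minimum ratio for s4: 9/2 = 9/2.
z changes by −(z-row coeff of s4)·ratio = −(-9/2)·(9/2) = 81/4.
New z = 115/2 + (81/4) = 311/4.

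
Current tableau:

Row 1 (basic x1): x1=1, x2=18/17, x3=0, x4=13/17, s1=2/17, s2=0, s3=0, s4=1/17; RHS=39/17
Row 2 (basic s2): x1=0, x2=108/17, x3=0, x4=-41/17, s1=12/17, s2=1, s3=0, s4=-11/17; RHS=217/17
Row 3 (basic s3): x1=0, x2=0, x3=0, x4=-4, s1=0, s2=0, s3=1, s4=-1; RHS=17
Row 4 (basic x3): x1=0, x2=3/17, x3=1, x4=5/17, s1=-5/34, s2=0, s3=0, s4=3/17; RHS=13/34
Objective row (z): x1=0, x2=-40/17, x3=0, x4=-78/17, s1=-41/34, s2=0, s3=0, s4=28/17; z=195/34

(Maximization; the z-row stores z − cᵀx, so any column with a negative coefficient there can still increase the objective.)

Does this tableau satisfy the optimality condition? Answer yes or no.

no

Column x2 has objective-row coefficient -40/17, which is negative; an improving pivot exists, so not yet optimal.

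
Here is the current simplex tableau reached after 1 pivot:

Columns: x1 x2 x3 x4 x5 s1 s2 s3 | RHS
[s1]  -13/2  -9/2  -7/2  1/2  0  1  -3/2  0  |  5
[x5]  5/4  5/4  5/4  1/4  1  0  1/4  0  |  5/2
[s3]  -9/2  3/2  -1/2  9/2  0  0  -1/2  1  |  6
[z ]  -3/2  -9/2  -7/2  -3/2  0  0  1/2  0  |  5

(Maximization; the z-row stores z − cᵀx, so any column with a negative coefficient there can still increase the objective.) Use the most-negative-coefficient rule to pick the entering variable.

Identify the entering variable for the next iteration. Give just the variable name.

x2

Objective-row coefficients: x1: -3/2, x2: -9/2, x3: -7/2, x4: -3/2, x5: 0, s1: 0, s2: 1/2, s3: 0.
The most negative is -9/2 in column x2, so x2 enters.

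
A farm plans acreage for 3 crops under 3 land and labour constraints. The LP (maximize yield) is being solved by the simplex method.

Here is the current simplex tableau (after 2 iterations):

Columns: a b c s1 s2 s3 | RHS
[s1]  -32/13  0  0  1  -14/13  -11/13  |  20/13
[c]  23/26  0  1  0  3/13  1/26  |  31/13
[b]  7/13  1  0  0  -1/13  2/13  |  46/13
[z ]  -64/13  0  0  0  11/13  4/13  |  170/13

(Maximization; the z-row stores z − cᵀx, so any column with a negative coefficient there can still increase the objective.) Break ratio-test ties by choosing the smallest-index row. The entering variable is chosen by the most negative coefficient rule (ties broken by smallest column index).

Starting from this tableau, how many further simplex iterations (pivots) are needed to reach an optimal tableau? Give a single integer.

pivot: a in, c out → z = 606/23
No improving column remains; optimal.

1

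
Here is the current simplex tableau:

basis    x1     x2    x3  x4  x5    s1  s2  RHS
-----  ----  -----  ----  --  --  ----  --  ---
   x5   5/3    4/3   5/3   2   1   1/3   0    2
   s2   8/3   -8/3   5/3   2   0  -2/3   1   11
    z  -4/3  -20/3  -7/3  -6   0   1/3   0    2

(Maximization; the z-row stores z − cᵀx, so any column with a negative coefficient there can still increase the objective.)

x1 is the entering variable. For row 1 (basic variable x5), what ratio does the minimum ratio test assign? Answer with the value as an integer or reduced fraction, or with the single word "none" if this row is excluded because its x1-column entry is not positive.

Ratio = RHS / (x1 entry) = 2 / (5/3) = 6/5.

6/5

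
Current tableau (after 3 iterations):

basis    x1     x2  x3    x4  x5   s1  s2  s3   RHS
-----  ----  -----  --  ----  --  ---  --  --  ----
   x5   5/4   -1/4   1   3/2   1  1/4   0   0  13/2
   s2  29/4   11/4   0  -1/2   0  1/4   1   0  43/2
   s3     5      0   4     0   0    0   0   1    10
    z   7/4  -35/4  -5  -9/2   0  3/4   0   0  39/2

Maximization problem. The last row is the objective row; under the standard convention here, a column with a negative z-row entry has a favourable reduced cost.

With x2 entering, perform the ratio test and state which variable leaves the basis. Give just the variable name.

s2

Ratios: row 1 (x5): entry -1/4 ≤ 0, skip; row 2 (s2): (43/2)/(11/4) = 86/11; row 3 (s3): entry 0 ≤ 0, skip.
Minimum ratio 86/11 is in the s2 row, so s2 leaves.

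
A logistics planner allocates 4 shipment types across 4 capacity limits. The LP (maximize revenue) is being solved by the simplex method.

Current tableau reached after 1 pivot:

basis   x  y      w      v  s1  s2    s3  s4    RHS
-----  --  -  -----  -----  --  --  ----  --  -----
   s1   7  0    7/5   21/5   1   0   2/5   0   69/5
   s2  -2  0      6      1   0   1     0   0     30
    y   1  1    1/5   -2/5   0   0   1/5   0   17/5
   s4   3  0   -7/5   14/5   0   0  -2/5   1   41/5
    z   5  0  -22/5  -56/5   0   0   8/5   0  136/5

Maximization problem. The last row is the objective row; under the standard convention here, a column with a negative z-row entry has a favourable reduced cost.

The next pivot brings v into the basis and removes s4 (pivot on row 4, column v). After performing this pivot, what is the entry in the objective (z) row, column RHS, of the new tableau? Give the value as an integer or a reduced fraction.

Pivot element is row 4, column v: 14/5.
Normalize row 4: new (row 4, RHS) = (41/5)/(14/5) = 41/14.
z-row ← z-row − (-56/5)·(new row 4): 136/5 − (-56/5)·(41/14) = 60.

60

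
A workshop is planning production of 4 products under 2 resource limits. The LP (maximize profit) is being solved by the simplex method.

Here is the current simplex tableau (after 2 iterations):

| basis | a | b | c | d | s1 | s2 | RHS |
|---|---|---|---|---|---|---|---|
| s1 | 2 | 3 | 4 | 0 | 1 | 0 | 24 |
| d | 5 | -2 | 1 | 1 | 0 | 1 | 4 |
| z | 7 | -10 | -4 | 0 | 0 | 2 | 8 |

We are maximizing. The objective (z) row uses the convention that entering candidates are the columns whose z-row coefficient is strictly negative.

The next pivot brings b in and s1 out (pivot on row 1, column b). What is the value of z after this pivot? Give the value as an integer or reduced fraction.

Minimum ratio for b: 24/3 = 8.
z changes by −(z-row coeff of b)·ratio = −(-10)·8 = 80.
New z = 8 + 80 = 88.

88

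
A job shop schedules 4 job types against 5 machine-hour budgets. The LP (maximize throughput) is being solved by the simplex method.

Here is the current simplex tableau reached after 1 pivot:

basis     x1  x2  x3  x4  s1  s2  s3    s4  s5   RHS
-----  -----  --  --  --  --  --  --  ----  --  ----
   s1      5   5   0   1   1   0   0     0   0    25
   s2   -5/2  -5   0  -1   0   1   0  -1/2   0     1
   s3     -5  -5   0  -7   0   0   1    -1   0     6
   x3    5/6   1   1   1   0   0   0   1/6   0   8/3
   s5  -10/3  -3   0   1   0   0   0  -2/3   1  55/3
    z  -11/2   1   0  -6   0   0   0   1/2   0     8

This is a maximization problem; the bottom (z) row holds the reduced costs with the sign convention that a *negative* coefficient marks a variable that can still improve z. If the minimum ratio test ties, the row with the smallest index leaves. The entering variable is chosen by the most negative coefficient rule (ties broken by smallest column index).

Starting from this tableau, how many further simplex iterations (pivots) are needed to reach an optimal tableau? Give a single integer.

pivot: x4 in, x3 out → z = 24
pivot: x1 in, x4 out → z = 128/5
No improving column remains; optimal.

2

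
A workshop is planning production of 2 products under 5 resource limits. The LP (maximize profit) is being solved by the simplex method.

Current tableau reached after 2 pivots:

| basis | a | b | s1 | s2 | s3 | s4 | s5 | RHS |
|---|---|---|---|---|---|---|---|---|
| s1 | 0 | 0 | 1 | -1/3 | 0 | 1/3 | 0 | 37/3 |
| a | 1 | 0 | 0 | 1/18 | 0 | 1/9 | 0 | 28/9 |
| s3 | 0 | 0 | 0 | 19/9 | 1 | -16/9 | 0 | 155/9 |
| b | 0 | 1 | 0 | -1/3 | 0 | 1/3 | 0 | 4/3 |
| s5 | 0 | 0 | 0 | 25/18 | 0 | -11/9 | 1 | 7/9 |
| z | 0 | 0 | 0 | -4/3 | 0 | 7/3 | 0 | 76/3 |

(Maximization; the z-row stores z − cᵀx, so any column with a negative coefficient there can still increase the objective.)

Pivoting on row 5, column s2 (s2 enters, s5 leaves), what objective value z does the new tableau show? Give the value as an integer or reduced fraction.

Minimum ratio for s2: (7/9)/(25/18) = 14/25.
z changes by −(z-row coeff of s2)·ratio = −(-4/3)·(14/25) = 56/75.
New z = 76/3 + (56/75) = 652/25.

652/25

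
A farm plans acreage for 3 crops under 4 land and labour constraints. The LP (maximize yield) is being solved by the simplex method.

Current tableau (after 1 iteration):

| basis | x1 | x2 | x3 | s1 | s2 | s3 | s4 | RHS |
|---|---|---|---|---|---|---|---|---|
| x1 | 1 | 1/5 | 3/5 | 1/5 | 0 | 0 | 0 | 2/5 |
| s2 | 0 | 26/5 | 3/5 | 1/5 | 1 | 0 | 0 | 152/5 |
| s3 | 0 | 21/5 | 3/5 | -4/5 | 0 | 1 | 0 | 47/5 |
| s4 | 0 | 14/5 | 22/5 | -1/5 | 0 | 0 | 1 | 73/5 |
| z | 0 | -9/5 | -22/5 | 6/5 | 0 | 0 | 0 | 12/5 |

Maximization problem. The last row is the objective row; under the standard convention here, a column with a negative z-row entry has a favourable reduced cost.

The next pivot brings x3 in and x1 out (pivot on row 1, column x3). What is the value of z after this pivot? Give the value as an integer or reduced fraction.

16/3

Minimum ratio for x3: (2/5)/(3/5) = 2/3.
z changes by −(z-row coeff of x3)·ratio = −(-22/5)·(2/3) = 44/15.
New z = 12/5 + (44/15) = 16/3.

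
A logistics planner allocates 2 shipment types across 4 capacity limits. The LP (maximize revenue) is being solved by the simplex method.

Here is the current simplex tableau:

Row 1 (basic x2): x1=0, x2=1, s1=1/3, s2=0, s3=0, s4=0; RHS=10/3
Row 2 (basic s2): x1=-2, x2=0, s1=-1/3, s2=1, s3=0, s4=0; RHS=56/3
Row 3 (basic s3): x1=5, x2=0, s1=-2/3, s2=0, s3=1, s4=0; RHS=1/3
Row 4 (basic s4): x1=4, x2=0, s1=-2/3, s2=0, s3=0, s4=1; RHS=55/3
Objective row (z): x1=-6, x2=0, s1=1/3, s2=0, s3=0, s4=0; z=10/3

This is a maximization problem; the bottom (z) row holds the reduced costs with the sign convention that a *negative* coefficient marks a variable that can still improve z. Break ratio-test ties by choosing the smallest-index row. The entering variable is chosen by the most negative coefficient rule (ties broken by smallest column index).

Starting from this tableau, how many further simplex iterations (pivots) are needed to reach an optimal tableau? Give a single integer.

2

pivot: x1 in, s3 out → z = 56/15
pivot: s1 in, x2 out → z = 42/5
No improving column remains; optimal.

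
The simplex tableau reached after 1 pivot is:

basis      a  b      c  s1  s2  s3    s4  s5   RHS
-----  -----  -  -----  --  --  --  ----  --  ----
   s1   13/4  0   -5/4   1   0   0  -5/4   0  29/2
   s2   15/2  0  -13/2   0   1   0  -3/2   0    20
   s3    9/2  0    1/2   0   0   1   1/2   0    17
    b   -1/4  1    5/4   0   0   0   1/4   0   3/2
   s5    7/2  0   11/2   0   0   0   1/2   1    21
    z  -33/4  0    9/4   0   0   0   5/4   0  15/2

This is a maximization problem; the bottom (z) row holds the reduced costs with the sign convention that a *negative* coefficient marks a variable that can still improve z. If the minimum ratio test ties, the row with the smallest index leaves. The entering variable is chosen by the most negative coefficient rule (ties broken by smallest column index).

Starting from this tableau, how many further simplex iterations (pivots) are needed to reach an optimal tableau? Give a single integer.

pivot: a in, s2 out → z = 59/2
pivot: c in, s3 out → z = 1543/44
No improving column remains; optimal.

2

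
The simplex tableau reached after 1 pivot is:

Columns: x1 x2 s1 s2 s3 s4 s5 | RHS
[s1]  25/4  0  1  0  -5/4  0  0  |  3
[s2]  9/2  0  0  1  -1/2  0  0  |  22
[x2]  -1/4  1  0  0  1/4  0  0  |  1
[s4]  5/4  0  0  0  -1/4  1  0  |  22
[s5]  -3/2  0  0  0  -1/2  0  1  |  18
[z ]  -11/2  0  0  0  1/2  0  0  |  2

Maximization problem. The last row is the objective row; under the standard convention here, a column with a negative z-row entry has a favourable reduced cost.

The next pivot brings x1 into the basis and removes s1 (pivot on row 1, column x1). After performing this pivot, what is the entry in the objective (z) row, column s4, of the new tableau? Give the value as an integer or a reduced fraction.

0

Pivot element is row 1, column x1: 25/4.
Normalize row 1: new (row 1, s4) = 0/(25/4) = 0.
z-row ← z-row − (-11/2)·(new row 1): 0 − (-11/2)·0 = 0.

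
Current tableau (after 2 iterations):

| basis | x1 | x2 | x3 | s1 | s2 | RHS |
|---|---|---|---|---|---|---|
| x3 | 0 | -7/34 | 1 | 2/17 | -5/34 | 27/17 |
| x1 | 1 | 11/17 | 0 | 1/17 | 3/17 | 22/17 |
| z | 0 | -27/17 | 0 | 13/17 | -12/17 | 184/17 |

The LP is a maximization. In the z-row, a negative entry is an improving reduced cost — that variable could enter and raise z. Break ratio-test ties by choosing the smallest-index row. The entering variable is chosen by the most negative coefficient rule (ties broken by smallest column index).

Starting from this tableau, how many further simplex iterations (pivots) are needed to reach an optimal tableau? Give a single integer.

2

pivot: x2 in, x1 out → z = 14
pivot: s2 in, x2 out → z = 16
No improving column remains; optimal.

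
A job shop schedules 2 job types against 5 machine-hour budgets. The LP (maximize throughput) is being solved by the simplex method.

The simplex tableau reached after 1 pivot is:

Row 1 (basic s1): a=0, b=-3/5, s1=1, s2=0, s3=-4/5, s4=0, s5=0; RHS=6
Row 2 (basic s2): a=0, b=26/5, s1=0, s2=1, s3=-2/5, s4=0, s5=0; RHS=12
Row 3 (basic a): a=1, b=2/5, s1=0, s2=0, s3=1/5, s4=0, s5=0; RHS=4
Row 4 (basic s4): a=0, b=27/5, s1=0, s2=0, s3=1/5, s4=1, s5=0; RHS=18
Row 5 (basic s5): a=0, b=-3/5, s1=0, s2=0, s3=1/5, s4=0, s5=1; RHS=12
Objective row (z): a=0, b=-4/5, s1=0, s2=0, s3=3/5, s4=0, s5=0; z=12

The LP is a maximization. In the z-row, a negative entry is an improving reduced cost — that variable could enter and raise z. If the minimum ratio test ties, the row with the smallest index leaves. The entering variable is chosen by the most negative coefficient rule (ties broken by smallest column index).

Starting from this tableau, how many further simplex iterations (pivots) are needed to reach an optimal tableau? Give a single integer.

1

pivot: b in, s2 out → z = 180/13
No improving column remains; optimal.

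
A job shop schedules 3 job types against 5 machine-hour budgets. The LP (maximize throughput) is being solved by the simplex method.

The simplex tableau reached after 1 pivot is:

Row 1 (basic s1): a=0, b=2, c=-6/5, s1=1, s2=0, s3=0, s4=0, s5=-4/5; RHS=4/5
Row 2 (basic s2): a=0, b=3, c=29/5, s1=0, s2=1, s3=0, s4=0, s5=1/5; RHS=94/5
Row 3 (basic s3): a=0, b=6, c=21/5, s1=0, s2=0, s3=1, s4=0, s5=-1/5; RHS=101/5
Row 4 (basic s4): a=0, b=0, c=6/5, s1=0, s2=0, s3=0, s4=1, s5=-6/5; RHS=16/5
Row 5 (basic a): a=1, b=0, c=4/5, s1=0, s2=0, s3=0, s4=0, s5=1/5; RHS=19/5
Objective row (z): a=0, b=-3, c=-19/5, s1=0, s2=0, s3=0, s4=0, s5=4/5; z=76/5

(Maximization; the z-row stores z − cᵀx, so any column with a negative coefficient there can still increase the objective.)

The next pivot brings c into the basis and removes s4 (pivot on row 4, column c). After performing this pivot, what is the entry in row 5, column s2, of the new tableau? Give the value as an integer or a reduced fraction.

0

Pivot element is row 4, column c: 6/5.
Normalize row 4: new (row 4, s2) = 0/(6/5) = 0.
row 5 ← row 5 − (4/5)·(new row 4): 0 − (4/5)·0 = 0.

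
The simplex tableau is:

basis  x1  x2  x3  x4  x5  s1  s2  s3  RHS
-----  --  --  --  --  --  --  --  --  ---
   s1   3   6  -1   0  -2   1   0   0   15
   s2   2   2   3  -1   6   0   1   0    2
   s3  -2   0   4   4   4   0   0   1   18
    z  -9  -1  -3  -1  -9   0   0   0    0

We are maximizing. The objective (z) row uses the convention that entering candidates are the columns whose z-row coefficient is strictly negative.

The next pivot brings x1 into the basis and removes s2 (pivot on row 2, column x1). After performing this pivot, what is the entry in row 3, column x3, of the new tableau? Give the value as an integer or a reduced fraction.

Pivot element is row 2, column x1: 2.
Normalize row 2: new (row 2, x3) = 3/2 = 3/2.
row 3 ← row 3 − (-2)·(new row 2): 4 − (-2)·(3/2) = 7.

7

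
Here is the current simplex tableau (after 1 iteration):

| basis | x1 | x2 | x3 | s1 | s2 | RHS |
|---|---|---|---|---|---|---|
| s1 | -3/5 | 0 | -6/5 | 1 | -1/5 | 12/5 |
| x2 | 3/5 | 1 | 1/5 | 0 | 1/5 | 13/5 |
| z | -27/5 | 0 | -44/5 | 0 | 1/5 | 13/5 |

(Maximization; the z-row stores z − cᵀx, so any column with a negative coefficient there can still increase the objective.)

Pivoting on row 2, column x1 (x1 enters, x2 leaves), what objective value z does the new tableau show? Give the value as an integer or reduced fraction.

Minimum ratio for x1: (13/5)/(3/5) = 13/3.
z changes by −(z-row coeff of x1)·ratio = −(-27/5)·(13/3) = 117/5.
New z = 13/5 + (117/5) = 26.

26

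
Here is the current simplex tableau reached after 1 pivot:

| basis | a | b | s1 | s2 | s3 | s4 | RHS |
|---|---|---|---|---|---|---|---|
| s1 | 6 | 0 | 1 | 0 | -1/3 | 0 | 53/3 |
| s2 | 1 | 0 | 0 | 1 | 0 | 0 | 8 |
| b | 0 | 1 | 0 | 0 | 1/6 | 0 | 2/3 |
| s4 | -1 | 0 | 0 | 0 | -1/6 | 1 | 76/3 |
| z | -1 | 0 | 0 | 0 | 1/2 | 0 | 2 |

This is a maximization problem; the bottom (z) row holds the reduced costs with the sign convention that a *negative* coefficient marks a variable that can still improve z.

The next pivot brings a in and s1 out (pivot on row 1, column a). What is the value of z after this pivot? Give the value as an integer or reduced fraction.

89/18

Minimum ratio for a: (53/3)/6 = 53/18.
z changes by −(z-row coeff of a)·ratio = −(-1)·(53/18) = 53/18.
New z = 2 + (53/18) = 89/18.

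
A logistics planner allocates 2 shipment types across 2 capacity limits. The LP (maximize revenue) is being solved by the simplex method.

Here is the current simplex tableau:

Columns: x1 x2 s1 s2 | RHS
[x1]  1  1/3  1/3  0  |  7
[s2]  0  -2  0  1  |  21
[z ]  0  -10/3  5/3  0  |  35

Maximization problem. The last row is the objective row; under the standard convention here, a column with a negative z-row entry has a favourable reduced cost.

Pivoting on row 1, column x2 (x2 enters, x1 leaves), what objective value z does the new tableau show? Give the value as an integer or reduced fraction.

Minimum ratio for x2: 7/(1/3) = 21.
z changes by −(z-row coeff of x2)·ratio = −(-10/3)·21 = 70.
New z = 35 + 70 = 105.

105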